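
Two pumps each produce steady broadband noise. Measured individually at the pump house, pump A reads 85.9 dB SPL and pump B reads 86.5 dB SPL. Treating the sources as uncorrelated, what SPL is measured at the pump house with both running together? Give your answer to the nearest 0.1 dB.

89.2 dB SPL

Incoherent sources sum as intensities:
L_total = 10·log₁₀(10^(85.9/10) + 10^(86.5/10)) = 10·log₁₀(835700000) = 89.2 dB SPL.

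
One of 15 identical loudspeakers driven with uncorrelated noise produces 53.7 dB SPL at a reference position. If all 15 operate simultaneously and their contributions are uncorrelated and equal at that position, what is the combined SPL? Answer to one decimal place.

15 equal incoherent sources raise the level by 10·log₁₀(15) = 11.76 dB.
L_total = 53.7 + 11.76 = 65.5 dB SPL.

65.5 dB SPL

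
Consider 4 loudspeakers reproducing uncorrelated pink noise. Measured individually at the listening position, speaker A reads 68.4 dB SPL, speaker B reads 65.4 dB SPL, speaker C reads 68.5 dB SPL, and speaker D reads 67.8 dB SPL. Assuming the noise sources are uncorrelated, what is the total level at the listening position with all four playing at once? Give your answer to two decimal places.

Incoherent sources sum as intensities:
L_total = 10·log₁₀(10^(68.4/10) + 10^(65.4/10) + 10^(68.5/10) + 10^(67.8/10)) = 10·log₁₀(23490000) = 73.71 dB SPL.

73.71 dB SPL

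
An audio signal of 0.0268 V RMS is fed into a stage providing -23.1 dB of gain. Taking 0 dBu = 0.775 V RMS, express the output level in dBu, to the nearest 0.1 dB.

Input level: 20·log₁₀(0.0268/0.775) = -29.22 dBu.
Output: -29.22 − 23.1 = -52.3 dBu.

-52.3 dBu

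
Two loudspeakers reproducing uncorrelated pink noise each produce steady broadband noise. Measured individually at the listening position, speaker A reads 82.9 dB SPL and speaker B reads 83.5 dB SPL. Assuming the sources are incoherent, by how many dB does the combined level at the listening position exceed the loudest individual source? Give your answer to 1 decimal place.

Uncorrelated sources add in intensity (power), not in dB.
L_total = 10·log₁₀(10^(82.9/10) + 10^(83.5/10)) = 86.22 dB SPL.
Excess over the loudest (83.5 dB): 86.22 − 83.5 = 2.7 dB.

2.7 dB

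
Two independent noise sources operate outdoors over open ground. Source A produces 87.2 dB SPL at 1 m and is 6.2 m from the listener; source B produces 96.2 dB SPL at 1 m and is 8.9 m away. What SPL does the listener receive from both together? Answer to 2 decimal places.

78.21 dB SPL

At the listener: L_A = 87.2 − 20·log₁₀(6.2) = 71.352 dB; L_B = 96.2 − 20·log₁₀(8.9) = 77.212 dB.
Combined: 10·log₁₀(10^(71.352/10)+10^(77.212/10)) = 78.21 dB SPL.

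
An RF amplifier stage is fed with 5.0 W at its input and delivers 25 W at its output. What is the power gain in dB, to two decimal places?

For a power ratio, dB = 10·log₁₀(P₂/P₁).
10·log₁₀(25/5.0) = 10·log₁₀(5.000) = 6.99 dB.

6.99 dB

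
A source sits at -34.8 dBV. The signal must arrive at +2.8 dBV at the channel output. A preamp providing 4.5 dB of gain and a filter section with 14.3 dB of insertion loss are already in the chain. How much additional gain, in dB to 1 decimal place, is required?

47.4 dB

The required make-up gain is the shortfall in the dB sum.
G = +2.8 − (-34.8) − 4.5 + 14.3 = 47.4 dB.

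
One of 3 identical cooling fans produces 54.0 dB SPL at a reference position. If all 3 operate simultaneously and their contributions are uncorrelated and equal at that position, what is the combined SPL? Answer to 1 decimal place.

3 equal incoherent sources raise the level by 10·log₁₀(3) = 4.77 dB.
L_total = 54.0 + 4.77 = 58.8 dB SPL.

58.8 dB SPL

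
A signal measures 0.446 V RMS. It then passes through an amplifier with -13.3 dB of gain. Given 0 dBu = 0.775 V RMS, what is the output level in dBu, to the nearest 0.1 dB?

-18.1 dBu

Input level: 20·log₁₀(0.446/0.775) = -4.80 dBu.
Output: -4.80 − 13.3 = -18.1 dBu.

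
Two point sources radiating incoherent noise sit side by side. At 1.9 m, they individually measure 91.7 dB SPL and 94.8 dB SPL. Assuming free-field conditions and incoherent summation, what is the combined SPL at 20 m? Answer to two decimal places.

76.09 dB SPL

Combined at 1.9 m: 10·log₁₀(10^(91.7/10)+10^(94.8/10)) = 96.531 dB SPL.
Then apply −20·log₁₀(20/1.9) = -20.446 dB → 76.09 dB SPL.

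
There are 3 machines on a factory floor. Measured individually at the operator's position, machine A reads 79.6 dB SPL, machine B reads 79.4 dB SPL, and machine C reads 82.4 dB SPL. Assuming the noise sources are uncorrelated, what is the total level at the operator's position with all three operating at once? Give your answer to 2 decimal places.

85.47 dB SPL

Add the sources as powers (linear), then convert back to dB:
L_total = 10·log₁₀(10^(79.6/10) + 10^(79.4/10) + 10^(82.4/10)) = 10·log₁₀(352100000) = 85.47 dB SPL.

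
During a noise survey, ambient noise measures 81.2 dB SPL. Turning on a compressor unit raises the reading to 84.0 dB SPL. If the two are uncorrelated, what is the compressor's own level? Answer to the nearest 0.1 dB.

80.8 dB SPL

Background correction is a power subtraction:
L_src = 10·log₁₀(10^(84.0/10) − 10^(81.2/10)) = 10·log₁₀(119400000) = 80.8 dB SPL.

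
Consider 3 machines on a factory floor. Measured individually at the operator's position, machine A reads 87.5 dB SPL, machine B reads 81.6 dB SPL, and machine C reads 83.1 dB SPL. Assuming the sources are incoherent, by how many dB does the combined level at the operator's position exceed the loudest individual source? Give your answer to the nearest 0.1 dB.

Incoherent sources sum as intensities:
L_total = 10·log₁₀(10^(87.5/10) + 10^(81.6/10) + 10^(83.1/10)) = 89.60 dB SPL.
Excess over the loudest (87.5 dB): 89.60 − 87.5 = 2.1 dB.

2.1 dB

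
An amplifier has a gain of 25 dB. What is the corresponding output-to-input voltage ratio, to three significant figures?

Voltage ratio = 10^(dB/20).
10^(25/20) = 10^(1.250) = 17.8.

17.8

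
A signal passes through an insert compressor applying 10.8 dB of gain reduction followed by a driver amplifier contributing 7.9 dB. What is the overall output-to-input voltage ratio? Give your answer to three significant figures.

Net gain = (−10.8) + 7.9 = -2.9 dB.
Voltage ratio = 10^(-2.9/20) = 0.716.

0.716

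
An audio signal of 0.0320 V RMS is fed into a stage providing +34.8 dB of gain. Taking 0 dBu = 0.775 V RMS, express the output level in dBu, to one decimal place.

+7.1 dBu

Input level: 20·log₁₀(0.0320/0.775) = -27.68 dBu.
Output: -27.68 + 34.8 = +7.1 dBu.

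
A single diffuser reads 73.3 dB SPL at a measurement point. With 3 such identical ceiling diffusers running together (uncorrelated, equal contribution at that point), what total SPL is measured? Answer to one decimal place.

78.1 dB SPL

3 equal incoherent sources raise the level by 10·log₁₀(3) = 4.77 dB.
L_total = 73.3 + 4.77 = 78.1 dB SPL.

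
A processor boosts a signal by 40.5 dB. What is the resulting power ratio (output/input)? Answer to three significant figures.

Power ratio = 10^(dB/10).
10^(40.5/10) = 10^(4.050) = 11200.

11200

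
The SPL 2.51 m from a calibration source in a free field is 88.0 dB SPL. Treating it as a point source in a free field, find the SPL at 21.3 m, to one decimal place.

Inverse-square spreading gives ΔL = −20·log₁₀(d₂/d₁).
ΔL = −20·log₁₀(21.3/2.51) = -18.57 dB, so L₂ = 88.0 + (-18.57) = 69.4 dB SPL.

69.4 dB SPL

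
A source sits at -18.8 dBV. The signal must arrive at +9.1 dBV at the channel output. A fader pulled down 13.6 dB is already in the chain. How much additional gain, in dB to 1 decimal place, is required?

The required make-up gain is the shortfall in the dB sum.
G = +9.1 − (-18.8) + 13.6 = 41.5 dB.

41.5 dB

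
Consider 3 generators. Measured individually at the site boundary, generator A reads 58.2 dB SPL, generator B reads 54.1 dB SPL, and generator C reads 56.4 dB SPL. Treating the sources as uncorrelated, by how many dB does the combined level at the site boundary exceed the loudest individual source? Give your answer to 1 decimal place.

Uncorrelated sources add in intensity (power), not in dB.
L_total = 10·log₁₀(10^(58.2/10) + 10^(54.1/10) + 10^(56.4/10)) = 61.32 dB SPL.
Excess over the loudest (58.2 dB): 61.32 − 58.2 = 3.1 dB.

3.1 dB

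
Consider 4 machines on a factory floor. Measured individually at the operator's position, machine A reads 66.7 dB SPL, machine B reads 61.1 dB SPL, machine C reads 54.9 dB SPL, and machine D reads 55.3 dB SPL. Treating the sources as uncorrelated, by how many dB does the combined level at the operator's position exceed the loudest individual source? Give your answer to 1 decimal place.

Uncorrelated sources add in intensity (power), not in dB.
L_total = 10·log₁₀(10^(66.7/10) + 10^(61.1/10) + 10^(54.9/10) + 10^(55.3/10)) = 68.20 dB SPL.
Excess over the loudest (66.7 dB): 68.20 − 66.7 = 1.5 dB.

1.5 dB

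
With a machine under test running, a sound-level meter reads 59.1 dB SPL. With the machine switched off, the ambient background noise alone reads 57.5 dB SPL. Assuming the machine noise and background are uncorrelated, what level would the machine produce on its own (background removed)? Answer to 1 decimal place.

54.0 dB SPL

Subtract intensities: L_src = 10·log₁₀(10^(L_total/10) − 10^(L_bg/10)).
L_src = 10·log₁₀(10^(59.1/10) − 10^(57.5/10)) = 10·log₁₀(250500) = 54.0 dB SPL.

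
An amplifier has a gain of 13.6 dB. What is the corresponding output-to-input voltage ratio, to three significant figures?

Voltage ratio = 10^(dB/20).
10^(13.6/20) = 10^(0.6800) = 4.79.

4.79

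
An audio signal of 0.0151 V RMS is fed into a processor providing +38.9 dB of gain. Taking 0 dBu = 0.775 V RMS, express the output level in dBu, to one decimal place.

+4.7 dBu

Input level: 20·log₁₀(0.0151/0.775) = -34.21 dBu.
Output: -34.21 + 38.9 = +4.7 dBu.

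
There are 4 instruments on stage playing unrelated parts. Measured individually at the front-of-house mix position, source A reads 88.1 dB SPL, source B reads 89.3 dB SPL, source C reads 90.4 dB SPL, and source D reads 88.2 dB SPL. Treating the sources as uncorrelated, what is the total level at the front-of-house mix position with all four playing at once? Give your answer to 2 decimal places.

Uncorrelated sources add in intensity (power), not in dB.
L_total = 10·log₁₀(10^(88.1/10) + 10^(89.3/10) + 10^(90.4/10) + 10^(88.2/10)) = 10·log₁₀(3254000000) = 95.12 dB SPL.

95.12 dB SPL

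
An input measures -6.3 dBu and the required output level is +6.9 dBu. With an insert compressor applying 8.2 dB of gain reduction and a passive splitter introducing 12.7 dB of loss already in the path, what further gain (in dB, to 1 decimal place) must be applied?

The required make-up gain is the shortfall in the dB sum.
G = +6.9 − (-6.3) + 8.2 + 12.7 = 34.1 dB.

34.1 dB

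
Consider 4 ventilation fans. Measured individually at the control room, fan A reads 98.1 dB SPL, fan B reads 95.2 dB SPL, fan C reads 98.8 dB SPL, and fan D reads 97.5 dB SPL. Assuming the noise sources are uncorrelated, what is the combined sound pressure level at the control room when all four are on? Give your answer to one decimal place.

Uncorrelated sources add in intensity (power), not in dB.
L_total = 10·log₁₀(10^(98.1/10) + 10^(95.2/10) + 10^(98.8/10) + 10^(97.5/10)) = 10·log₁₀(22977000000) = 103.6 dB SPL.

103.6 dB SPL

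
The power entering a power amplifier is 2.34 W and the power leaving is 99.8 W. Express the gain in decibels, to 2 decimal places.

16.30 dB

Power ratio → dB uses the 10·log₁₀ form:
10·log₁₀(99.8/2.34) = 10·log₁₀(42.65) = 16.30 dB.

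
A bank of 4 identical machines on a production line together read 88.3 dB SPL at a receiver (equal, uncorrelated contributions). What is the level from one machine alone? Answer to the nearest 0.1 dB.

4 equal incoherent sources add 10·log₁₀(4) = 6.02 dB over one source.
L_one = 88.3 − 6.02 = 82.3 dB SPL.

82.3 dB SPL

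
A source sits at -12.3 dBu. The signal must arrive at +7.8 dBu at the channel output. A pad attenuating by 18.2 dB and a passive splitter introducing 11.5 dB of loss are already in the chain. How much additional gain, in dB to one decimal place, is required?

The required make-up gain is the shortfall in the dB sum.
G = +7.8 − (-12.3) + 18.2 + 11.5 = 49.8 dB.

49.8 dB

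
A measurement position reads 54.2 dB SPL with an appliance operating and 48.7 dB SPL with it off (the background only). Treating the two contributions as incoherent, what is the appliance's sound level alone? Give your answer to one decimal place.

Remove the background by subtracting linear intensities:
L_src = 10·log₁₀(10^(54.2/10) − 10^(48.7/10)) = 10·log₁₀(188900) = 52.8 dB SPL.

52.8 dB SPL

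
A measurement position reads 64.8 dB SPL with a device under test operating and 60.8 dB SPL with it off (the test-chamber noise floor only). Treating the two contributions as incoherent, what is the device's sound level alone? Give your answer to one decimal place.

62.6 dB SPL

Remove the background by subtracting linear intensities:
L_src = 10·log₁₀(10^(64.8/10) − 10^(60.8/10)) = 10·log₁₀(1818000) = 62.6 dB SPL.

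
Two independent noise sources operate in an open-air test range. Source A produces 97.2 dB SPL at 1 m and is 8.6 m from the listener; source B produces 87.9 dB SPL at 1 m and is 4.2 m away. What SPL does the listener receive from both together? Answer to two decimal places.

At the listener: L_A = 97.2 − 20·log₁₀(8.6) = 78.510 dB; L_B = 87.9 − 20·log₁₀(4.2) = 75.435 dB.
Combined: 10·log₁₀(10^(78.510/10)+10^(75.435/10)) = 80.25 dB SPL.

80.25 dB SPL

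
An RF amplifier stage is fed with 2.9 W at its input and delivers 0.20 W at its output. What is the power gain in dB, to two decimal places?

-11.61 dB

Power is a power quantity, so gain = 10·log₁₀(P_out/P_in).
10·log₁₀(0.20/2.9) = 10·log₁₀(0.06897) = -11.61 dB.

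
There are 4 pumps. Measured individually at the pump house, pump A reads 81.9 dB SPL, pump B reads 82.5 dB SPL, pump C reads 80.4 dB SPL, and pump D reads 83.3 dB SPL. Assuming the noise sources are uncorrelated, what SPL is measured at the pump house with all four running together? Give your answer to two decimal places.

88.17 dB SPL

Add the sources as powers (linear), then convert back to dB:
L_total = 10·log₁₀(10^(81.9/10) + 10^(82.5/10) + 10^(80.4/10) + 10^(83.3/10)) = 10·log₁₀(656200000) = 88.17 dB SPL.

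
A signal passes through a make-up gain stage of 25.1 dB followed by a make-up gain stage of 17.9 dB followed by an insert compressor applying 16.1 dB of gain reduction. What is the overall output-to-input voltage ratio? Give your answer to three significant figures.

22.1

Net gain = 25.1 + 17.9 + (−16.1) = 26.9 dB.
Voltage ratio = 10^(26.9/20) = 22.1.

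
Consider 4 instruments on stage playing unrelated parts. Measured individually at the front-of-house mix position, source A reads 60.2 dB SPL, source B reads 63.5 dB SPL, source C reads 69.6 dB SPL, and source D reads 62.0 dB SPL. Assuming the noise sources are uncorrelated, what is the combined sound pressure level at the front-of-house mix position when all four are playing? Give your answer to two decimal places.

71.46 dB SPL

Incoherent sources sum as intensities:
L_total = 10·log₁₀(10^(60.2/10) + 10^(63.5/10) + 10^(69.6/10) + 10^(62.0/10)) = 10·log₁₀(13990000) = 71.46 dB SPL.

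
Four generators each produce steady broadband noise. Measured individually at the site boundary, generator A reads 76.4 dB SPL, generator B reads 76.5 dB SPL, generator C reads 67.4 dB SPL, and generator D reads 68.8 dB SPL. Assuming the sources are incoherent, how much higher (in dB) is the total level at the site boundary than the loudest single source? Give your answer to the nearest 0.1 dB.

Uncorrelated sources add in intensity (power), not in dB.
L_total = 10·log₁₀(10^(76.4/10) + 10^(76.5/10) + 10^(67.4/10) + 10^(68.8/10)) = 80.06 dB SPL.
Excess over the loudest (76.5 dB): 80.06 − 76.5 = 3.6 dB.

3.6 dB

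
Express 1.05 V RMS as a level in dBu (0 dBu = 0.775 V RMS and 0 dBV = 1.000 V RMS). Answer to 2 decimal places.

+2.64 dBu

dBu = 20·log₁₀(V / 0.775 V).
20·log₁₀(1.05/0.775) = +2.64 dBu.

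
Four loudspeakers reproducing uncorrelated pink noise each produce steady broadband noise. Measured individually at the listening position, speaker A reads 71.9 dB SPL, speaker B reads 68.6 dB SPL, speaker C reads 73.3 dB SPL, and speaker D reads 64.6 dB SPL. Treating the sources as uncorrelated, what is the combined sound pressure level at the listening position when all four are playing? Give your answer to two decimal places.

Incoherent sources sum as intensities:
L_total = 10·log₁₀(10^(71.9/10) + 10^(68.6/10) + 10^(73.3/10) + 10^(64.6/10)) = 10·log₁₀(47000000) = 76.72 dB SPL.

76.72 dB SPL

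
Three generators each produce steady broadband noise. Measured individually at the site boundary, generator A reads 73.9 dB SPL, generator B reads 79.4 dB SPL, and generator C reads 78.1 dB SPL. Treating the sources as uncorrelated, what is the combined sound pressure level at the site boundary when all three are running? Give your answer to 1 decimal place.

82.5 dB SPL

Uncorrelated sources add in intensity (power), not in dB.
L_total = 10·log₁₀(10^(73.9/10) + 10^(79.4/10) + 10^(78.1/10)) = 10·log₁₀(176200000) = 82.5 dB SPL.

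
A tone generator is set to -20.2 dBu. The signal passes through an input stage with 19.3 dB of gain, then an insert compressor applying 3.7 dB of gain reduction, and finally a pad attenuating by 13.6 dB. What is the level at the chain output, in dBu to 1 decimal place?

Cascaded gains and losses add directly in dB.
-20.2 + 19.3 − 3.7 − 13.6 = -18.2 dBu.

-18.2 dBu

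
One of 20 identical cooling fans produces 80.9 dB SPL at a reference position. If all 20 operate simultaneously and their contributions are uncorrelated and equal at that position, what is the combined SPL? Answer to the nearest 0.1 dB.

20 equal incoherent sources raise the level by 10·log₁₀(20) = 13.01 dB.
L_total = 80.9 + 13.01 = 93.9 dB SPL.

93.9 dB SPL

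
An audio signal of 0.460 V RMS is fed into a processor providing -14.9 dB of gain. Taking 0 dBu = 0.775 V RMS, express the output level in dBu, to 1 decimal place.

Input level: 20·log₁₀(0.460/0.775) = -4.53 dBu.
Output: -4.53 − 14.9 = -19.4 dBu.

-19.4 dBu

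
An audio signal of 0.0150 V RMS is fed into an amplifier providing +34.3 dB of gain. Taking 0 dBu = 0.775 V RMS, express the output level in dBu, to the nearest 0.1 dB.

0.0 dBu

Input level: 20·log₁₀(0.0150/0.775) = -34.26 dBu.
Output: -34.26 + 34.3 = 0.0 dBu.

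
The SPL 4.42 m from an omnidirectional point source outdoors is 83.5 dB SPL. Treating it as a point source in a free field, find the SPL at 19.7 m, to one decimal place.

70.5 dB SPL

For a point source in a free field, ΔL = −20·log₁₀(d₂/d₁).
ΔL = −20·log₁₀(19.7/4.42) = -12.98 dB, so L₂ = 83.5 + (-12.98) = 70.5 dB SPL.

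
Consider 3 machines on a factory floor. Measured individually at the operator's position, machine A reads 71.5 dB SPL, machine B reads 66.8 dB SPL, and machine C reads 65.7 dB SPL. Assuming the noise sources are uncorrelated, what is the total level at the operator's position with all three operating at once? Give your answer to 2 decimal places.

73.55 dB SPL

Incoherent sources sum as intensities:
L_total = 10·log₁₀(10^(71.5/10) + 10^(66.8/10) + 10^(65.7/10)) = 10·log₁₀(22630000) = 73.55 dB SPL.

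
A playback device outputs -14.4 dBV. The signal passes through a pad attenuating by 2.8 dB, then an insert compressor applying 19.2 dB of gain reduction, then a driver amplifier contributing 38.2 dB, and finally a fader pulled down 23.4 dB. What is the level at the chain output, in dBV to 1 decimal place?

Gain stages sum in dB:
-14.4 − 2.8 − 19.2 + 38.2 − 23.4 = -21.6 dBV.

-21.6 dBV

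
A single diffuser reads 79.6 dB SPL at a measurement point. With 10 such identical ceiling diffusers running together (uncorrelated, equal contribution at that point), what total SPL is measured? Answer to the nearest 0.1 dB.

89.6 dB SPL

10 equal incoherent sources raise the level by 10·log₁₀(10) = 10.00 dB.
L_total = 79.6 + 10.00 = 89.6 dB SPL.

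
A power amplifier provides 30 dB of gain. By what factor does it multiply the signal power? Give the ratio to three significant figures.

Power ratio = 10^(dB/10).
10^(30/10) = 10^(3.000) = 1000.

1000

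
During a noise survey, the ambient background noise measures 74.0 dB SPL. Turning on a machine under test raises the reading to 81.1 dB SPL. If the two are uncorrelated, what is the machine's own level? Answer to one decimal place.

80.2 dB SPL

Subtract intensities: L_src = 10·log₁₀(10^(L_total/10) − 10^(L_bg/10)).
L_src = 10·log₁₀(10^(81.1/10) − 10^(74.0/10)) = 10·log₁₀(103700000) = 80.2 dB SPL.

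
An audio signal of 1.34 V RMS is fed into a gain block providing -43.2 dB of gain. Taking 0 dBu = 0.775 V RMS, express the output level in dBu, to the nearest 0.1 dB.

-38.4 dBu

Input level: 20·log₁₀(1.34/0.775) = 4.76 dBu.
Output: 4.76 − 43.2 = -38.4 dBu.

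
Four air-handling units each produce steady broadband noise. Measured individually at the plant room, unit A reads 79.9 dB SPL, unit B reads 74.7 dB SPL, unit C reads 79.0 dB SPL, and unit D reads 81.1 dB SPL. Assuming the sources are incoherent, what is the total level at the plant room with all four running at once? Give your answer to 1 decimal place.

Add the sources as powers (linear), then convert back to dB:
L_total = 10·log₁₀(10^(79.9/10) + 10^(74.7/10) + 10^(79.0/10) + 10^(81.1/10)) = 10·log₁₀(335500000) = 85.3 dB SPL.

85.3 dB SPL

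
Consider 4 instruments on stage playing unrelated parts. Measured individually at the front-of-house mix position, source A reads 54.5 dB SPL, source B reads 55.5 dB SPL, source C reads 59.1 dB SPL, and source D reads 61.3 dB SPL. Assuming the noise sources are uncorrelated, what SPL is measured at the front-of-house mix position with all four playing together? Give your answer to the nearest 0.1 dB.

64.5 dB SPL

Incoherent sources sum as intensities:
L_total = 10·log₁₀(10^(54.5/10) + 10^(55.5/10) + 10^(59.1/10) + 10^(61.3/10)) = 10·log₁₀(2798000) = 64.5 dB SPL.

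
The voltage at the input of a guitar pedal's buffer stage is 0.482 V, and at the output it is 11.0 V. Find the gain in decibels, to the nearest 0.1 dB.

27.2 dB

Voltage is an amplitude quantity, so gain = 20·log₁₀(V_out/V_in).
20·log₁₀(11.0/0.482) = 20·log₁₀(22.82) = 27.2 dB.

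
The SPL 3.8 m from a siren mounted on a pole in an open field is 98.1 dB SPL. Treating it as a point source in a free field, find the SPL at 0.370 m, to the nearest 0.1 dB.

Inverse-square spreading gives ΔL = −20·log₁₀(d₂/d₁).
ΔL = −20·log₁₀(0.370/3.8) = 20.23 dB, so L₂ = 98.1 + (20.23) = 118.3 dB SPL.

118.3 dB SPL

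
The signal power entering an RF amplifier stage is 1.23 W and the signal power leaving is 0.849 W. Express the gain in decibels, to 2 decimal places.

-1.61 dB

For a power ratio, dB = 10·log₁₀(P₂/P₁).
10·log₁₀(0.849/1.23) = 10·log₁₀(0.6902) = -1.61 dB.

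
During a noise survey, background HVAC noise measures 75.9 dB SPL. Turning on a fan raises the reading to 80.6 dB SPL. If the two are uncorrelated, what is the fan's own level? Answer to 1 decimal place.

78.8 dB SPL

Subtract intensities: L_src = 10·log₁₀(10^(L_total/10) − 10^(L_bg/10)).
L_src = 10·log₁₀(10^(80.6/10) − 10^(75.9/10)) = 10·log₁₀(75910000) = 78.8 dB SPL.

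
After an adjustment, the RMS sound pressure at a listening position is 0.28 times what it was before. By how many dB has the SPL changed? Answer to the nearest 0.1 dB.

-11.1 dB

SPL change from a pressure ratio uses the 20·log₁₀ form:
20·log₁₀(0.28) = -11.1 dB.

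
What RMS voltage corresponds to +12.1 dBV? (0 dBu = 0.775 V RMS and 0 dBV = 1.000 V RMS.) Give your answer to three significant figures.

4.03 V

V = 1.000 V × 10^(+12.1/20).
= 1.000 × 4.027 = 4.03 V.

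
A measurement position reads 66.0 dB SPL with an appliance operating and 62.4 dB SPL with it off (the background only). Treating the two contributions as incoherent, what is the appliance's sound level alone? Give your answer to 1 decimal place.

Remove the background by subtracting linear intensities:
L_src = 10·log₁₀(10^(66.0/10) − 10^(62.4/10)) = 10·log₁₀(2243000) = 63.5 dB SPL.

63.5 dB SPL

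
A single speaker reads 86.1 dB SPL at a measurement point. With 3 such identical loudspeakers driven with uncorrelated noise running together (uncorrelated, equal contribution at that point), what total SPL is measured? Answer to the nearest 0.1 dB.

3 equal incoherent sources raise the level by 10·log₁₀(3) = 4.77 dB.
L_total = 86.1 + 4.77 = 90.9 dB SPL.

90.9 dB SPL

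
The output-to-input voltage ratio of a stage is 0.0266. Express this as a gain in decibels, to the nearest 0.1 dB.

Voltage ratio → dB uses the 20·log₁₀ form:
20·log₁₀(0.0266) = -31.5 dB.

-31.5 dB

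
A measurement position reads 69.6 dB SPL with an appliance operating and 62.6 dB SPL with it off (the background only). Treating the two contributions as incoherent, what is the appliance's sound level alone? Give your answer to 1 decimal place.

68.6 dB SPL

Background correction is a power subtraction:
L_src = 10·log₁₀(10^(69.6/10) − 10^(62.6/10)) = 10·log₁₀(7300000) = 68.6 dB SPL.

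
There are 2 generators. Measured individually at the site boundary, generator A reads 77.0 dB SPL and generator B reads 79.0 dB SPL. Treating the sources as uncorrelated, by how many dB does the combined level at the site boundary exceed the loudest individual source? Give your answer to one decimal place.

Add the sources as powers (linear), then convert back to dB:
L_total = 10·log₁₀(10^(77.0/10) + 10^(79.0/10)) = 81.12 dB SPL.
Excess over the loudest (79.0 dB): 81.12 − 79.0 = 2.1 dB.

2.1 dB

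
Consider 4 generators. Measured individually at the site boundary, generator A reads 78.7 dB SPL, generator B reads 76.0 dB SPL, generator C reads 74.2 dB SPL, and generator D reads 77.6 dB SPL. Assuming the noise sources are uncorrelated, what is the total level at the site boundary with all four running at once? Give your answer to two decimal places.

Add the sources as powers (linear), then convert back to dB:
L_total = 10·log₁₀(10^(78.7/10) + 10^(76.0/10) + 10^(74.2/10) + 10^(77.6/10)) = 10·log₁₀(197800000) = 82.96 dB SPL.

82.96 dB SPL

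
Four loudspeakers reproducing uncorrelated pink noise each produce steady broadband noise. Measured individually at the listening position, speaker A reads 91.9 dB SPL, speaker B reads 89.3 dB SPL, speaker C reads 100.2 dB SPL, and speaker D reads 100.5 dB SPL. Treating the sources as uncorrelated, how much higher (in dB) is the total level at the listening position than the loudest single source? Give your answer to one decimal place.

Add the sources as powers (linear), then convert back to dB:
L_total = 10·log₁₀(10^(91.9/10) + 10^(89.3/10) + 10^(100.2/10) + 10^(100.5/10)) = 103.82 dB SPL.
Excess over the loudest (100.5 dB): 103.82 − 100.5 = 3.3 dB.

3.3 dB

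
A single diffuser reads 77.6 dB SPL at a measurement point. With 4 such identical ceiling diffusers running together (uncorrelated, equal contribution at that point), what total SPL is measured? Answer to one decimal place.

4 equal incoherent sources raise the level by 10·log₁₀(4) = 6.02 dB.
L_total = 77.6 + 6.02 = 83.6 dB SPL.

83.6 dB SPL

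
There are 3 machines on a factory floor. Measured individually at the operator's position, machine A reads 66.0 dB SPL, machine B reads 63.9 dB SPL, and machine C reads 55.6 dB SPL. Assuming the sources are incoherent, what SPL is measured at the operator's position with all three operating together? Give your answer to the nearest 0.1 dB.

Add the sources as powers (linear), then convert back to dB:
L_total = 10·log₁₀(10^(66.0/10) + 10^(63.9/10) + 10^(55.6/10)) = 10·log₁₀(6799000) = 68.3 dB SPL.

68.3 dB SPL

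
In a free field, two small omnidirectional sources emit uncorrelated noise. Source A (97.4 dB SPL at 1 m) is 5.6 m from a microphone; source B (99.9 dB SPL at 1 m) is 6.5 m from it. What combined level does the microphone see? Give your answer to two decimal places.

86.09 dB SPL

At the listener: L_A = 97.4 − 20·log₁₀(5.6) = 82.436 dB; L_B = 99.9 − 20·log₁₀(6.5) = 83.642 dB.
Combined: 10·log₁₀(10^(82.436/10)+10^(83.642/10)) = 86.09 dB SPL.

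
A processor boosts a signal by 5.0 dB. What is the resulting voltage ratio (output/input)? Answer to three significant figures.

1.78

Voltage ratio = 10^(dB/20).
10^(5.0/20) = 10^(0.2500) = 1.78.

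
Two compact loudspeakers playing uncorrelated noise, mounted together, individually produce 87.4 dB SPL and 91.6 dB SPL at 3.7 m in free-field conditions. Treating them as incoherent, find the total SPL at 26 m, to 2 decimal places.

76.06 dB SPL

Combined at 3.7 m: 10·log₁₀(10^(87.4/10)+10^(91.6/10)) = 92.999 dB SPL.
Then apply −20·log₁₀(26/3.7) = -16.935 dB → 76.06 dB SPL.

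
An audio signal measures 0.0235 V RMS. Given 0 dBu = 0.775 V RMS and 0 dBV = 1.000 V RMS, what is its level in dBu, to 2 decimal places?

-30.36 dBu

dBu = 20·log₁₀(V / 0.775 V).
20·log₁₀(0.0235/0.775) = -30.36 dBu.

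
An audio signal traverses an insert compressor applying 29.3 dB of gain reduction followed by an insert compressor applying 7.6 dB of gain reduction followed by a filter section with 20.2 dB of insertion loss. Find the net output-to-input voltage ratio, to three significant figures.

Net gain = (−29.3) + (−7.6) + (−20.2) = -57.1 dB.
Voltage ratio = 10^(-57.1/20) = 0.00140.

0.00140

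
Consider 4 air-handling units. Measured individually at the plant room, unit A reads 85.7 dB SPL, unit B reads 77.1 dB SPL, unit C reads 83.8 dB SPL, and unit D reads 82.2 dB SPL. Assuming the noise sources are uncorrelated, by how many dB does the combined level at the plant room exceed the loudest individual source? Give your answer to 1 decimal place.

3.5 dB

Incoherent sources sum as intensities:
L_total = 10·log₁₀(10^(85.7/10) + 10^(77.1/10) + 10^(83.8/10) + 10^(82.2/10)) = 89.18 dB SPL.
Excess over the loudest (85.7 dB): 89.18 − 85.7 = 3.5 dB.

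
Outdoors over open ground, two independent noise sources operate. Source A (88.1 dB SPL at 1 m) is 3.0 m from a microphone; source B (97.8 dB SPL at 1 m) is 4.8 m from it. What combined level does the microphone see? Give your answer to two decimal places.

85.23 dB SPL

At the listener: L_A = 88.1 − 20·log₁₀(3.0) = 78.558 dB; L_B = 97.8 − 20·log₁₀(4.8) = 84.175 dB.
Combined: 10·log₁₀(10^(78.558/10)+10^(84.175/10)) = 85.23 dB SPL.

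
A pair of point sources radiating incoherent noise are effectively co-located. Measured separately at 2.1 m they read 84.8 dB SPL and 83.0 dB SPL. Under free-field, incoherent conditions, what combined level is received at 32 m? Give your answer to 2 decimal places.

63.34 dB SPL

Combined at 2.1 m: 10·log₁₀(10^(84.8/10)+10^(83.0/10)) = 87.003 dB SPL.
Then apply −20·log₁₀(32/2.1) = -23.659 dB → 63.34 dB SPL.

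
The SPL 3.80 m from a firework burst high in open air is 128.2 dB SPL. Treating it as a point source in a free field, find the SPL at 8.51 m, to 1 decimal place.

For a point source in a free field, ΔL = −20·log₁₀(d₂/d₁).
ΔL = −20·log₁₀(8.51/3.80) = -7.00 dB, so L₂ = 128.2 + (-7.00) = 121.2 dB SPL.

121.2 dB SPL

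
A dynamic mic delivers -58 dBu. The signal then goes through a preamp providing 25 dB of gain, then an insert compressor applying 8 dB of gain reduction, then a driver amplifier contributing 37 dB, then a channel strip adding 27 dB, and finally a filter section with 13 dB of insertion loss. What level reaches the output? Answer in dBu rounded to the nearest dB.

+10 dBu

Gain stages sum in dB:
-58 + 25 − 8 + 37 + 27 − 13 = +10 dBu.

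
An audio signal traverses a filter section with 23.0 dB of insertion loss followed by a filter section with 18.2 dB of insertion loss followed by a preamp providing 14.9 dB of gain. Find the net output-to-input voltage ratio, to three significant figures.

Net gain = (−23.0) + (−18.2) + 14.9 = -26.3 dB.
Voltage ratio = 10^(-26.3/20) = 0.0484.

0.0484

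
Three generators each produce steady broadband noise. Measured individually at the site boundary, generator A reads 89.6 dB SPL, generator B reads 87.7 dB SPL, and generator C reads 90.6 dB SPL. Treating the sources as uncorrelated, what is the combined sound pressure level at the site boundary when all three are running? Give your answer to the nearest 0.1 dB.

Add the sources as powers (linear), then convert back to dB:
L_total = 10·log₁₀(10^(89.6/10) + 10^(87.7/10) + 10^(90.6/10)) = 10·log₁₀(2649000000) = 94.2 dB SPL.

94.2 dB SPL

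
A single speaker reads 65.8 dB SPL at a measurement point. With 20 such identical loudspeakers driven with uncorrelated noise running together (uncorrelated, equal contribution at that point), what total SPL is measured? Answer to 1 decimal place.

20 equal incoherent sources raise the level by 10·log₁₀(20) = 13.01 dB.
L_total = 65.8 + 13.01 = 78.8 dB SPL.

78.8 dB SPL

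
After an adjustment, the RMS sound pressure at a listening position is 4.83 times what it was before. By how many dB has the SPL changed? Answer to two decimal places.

Sound pressure is an amplitude quantity: ΔL = 20·log₁₀(p₂/p₁).
20·log₁₀(4.83) = 13.68 dB.

13.68 dB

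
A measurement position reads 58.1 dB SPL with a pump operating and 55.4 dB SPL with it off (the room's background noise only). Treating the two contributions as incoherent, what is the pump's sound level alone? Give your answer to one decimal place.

Background correction is a power subtraction:
L_src = 10·log₁₀(10^(58.1/10) − 10^(55.4/10)) = 10·log₁₀(298900) = 54.8 dB SPL.

54.8 dB SPL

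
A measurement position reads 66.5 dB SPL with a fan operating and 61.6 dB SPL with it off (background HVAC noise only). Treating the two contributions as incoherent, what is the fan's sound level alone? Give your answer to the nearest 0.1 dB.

64.8 dB SPL

Subtract intensities: L_src = 10·log₁₀(10^(L_total/10) − 10^(L_bg/10)).
L_src = 10·log₁₀(10^(66.5/10) − 10^(61.6/10)) = 10·log₁₀(3021000) = 64.8 dB SPL.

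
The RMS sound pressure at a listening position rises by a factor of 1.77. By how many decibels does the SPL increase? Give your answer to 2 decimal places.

4.96 dB

SPL change from a pressure ratio uses the 20·log₁₀ form:
20·log₁₀(1.77) = 4.96 dB.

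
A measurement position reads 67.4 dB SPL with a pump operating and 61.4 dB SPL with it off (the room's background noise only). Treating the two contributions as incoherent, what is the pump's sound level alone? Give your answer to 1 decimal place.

66.1 dB SPL

Subtract intensities: L_src = 10·log₁₀(10^(L_total/10) − 10^(L_bg/10)).
L_src = 10·log₁₀(10^(67.4/10) − 10^(61.4/10)) = 10·log₁₀(4115000) = 66.1 dB SPL.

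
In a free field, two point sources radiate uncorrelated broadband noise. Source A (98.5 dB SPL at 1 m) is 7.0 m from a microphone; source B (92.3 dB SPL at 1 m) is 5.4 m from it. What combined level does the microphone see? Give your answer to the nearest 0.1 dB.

At the listener: L_A = 98.5 − 20·log₁₀(7.0) = 81.60 dB; L_B = 92.3 − 20·log₁₀(5.4) = 77.65 dB.
Combined: 10·log₁₀(10^(81.60/10)+10^(77.65/10)) = 83.1 dB SPL.

83.1 dB SPL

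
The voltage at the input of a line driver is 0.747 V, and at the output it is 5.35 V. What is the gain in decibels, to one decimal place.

17.1 dB

Voltage ratio → dB uses the 20·log₁₀ form:
20·log₁₀(5.35/0.747) = 20·log₁₀(7.162) = 17.1 dB.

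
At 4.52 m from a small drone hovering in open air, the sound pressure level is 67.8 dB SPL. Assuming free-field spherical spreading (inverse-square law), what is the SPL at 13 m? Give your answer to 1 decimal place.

58.6 dB SPL

Inverse-square spreading gives ΔL = −20·log₁₀(d₂/d₁).
ΔL = −20·log₁₀(13/4.52) = -9.18 dB, so L₂ = 67.8 + (-9.18) = 58.6 dB SPL.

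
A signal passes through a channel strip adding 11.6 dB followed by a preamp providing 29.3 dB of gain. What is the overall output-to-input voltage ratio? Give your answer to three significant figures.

111

Net gain = 11.6 + 29.3 = 40.9 dB.
Voltage ratio = 10^(40.9/20) = 111.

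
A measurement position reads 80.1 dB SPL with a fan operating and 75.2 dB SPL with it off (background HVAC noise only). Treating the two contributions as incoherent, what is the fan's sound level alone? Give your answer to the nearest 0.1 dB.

78.4 dB SPL

Subtract intensities: L_src = 10·log₁₀(10^(L_total/10) − 10^(L_bg/10)).
L_src = 10·log₁₀(10^(80.1/10) − 10^(75.2/10)) = 10·log₁₀(69220000) = 78.4 dB SPL.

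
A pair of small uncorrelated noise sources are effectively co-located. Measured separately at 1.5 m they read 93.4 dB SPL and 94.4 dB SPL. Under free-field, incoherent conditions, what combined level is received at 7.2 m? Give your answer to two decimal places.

83.31 dB SPL

Combined at 1.5 m: 10·log₁₀(10^(93.4/10)+10^(94.4/10)) = 96.939 dB SPL.
Then apply −20·log₁₀(7.2/1.5) = -13.625 dB → 83.31 dB SPL.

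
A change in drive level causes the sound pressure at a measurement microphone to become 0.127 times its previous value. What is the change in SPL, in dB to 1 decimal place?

-17.9 dB

Sound pressure is an amplitude quantity: ΔL = 20·log₁₀(p₂/p₁).
20·log₁₀(0.127) = -17.9 dB.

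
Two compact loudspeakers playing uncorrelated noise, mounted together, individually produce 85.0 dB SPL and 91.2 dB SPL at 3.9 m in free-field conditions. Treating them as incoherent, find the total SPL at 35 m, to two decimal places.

Combined at 3.9 m: 10·log₁₀(10^(85.0/10)+10^(91.2/10)) = 92.134 dB SPL.
Then apply −20·log₁₀(35/3.9) = -19.060 dB → 73.07 dB SPL.

73.07 dB SPL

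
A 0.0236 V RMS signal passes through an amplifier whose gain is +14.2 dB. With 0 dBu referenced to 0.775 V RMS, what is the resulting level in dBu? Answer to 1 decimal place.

-16.1 dBu

Input level: 20·log₁₀(0.0236/0.775) = -30.33 dBu.
Output: -30.33 + 14.2 = -16.1 dBu.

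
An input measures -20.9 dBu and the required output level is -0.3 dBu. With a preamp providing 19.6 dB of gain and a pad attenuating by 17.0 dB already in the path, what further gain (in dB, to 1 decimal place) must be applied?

18.0 dB

The required make-up gain is the shortfall in the dB sum.
G = -0.3 − (-20.9) − 19.6 + 17.0 = 18.0 dB.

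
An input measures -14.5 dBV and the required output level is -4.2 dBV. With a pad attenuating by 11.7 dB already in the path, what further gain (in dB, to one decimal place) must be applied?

The required make-up gain is the shortfall in the dB sum.
G = -4.2 − (-14.5) + 11.7 = 22.0 dB.

22.0 dB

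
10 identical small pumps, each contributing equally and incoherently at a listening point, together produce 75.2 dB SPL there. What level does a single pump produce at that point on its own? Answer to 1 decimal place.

65.2 dB SPL

10 equal incoherent sources add 10·log₁₀(10) = 10.00 dB over one source.
L_one = 75.2 − 10.00 = 65.2 dB SPL.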